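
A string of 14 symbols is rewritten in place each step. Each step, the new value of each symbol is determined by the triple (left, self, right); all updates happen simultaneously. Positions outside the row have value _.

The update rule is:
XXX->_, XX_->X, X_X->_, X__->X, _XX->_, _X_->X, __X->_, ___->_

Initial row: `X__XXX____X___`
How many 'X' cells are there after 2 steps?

6

step 1: XX___XX___XX__
step 2: _XX___XX___XX_
count of X: 6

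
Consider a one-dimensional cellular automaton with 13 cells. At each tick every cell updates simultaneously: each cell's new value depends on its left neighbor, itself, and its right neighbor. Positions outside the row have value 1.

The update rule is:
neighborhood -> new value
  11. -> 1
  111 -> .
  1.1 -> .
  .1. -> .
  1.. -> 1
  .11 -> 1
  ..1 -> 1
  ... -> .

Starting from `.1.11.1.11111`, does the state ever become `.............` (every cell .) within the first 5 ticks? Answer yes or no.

no

...11...1....
1.1111.1.1..1
1.1..1....111
1..11.1..11..
11111..111111
tick 5 is 11111..111111, still not uniform .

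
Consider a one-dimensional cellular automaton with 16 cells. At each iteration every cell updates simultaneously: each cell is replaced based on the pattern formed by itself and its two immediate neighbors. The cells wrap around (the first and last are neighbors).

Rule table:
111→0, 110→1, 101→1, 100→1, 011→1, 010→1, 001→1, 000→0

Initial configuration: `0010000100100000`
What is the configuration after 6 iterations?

1111100001100111

0111001111110000
1101111000011000
1111001100111101
0001111111100111
1011000000111101
1111100001100111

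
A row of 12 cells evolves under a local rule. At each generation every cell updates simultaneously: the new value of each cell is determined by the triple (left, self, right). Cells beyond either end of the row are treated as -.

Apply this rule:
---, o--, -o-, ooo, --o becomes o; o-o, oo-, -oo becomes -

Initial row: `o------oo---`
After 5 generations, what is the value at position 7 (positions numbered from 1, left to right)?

ooooooo--ooo
-ooooo-oo-o-
o-ooo-----oo
o--o-ooooo--
oooo--ooo-oo
position 7 holds o

o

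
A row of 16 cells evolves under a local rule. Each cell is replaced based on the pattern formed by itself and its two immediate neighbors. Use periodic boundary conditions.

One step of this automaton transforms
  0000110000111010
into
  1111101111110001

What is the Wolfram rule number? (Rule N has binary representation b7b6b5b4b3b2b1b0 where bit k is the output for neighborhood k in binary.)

position 11: 111 → 1  (bit 7 = 1)
position 5: 110 → 0  (bit 6 = 0)
position 13: 101 → 0  (bit 5 = 0)
position 6: 100 → 1  (bit 4 = 1)
position 4: 011 → 1  (bit 3 = 1)
position 14: 010 → 0  (bit 2 = 0)
position 3: 001 → 1  (bit 1 = 1)
position 0: 000 → 1  (bit 0 = 1)
bits b7..b0 = 10011011 = 155

155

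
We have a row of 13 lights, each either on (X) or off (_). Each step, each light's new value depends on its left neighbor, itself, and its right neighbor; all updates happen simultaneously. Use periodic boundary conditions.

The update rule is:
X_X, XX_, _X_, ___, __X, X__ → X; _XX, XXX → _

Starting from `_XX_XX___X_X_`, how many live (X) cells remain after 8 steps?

X_XX_XXXXXXXX
XX_XX________
_XX_XXXXXXXXX
X_XX________X
XX_XXXXXXXXX_
_XX________XX
X_XXXXXXXXX_X
XX________XX_
count of X: 4

4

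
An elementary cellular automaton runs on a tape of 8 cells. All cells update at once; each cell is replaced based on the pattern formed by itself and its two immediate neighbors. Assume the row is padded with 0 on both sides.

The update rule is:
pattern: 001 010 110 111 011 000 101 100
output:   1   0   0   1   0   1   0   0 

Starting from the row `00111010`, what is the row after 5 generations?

11010000
00000111
11111010
01110000
10100111

10100111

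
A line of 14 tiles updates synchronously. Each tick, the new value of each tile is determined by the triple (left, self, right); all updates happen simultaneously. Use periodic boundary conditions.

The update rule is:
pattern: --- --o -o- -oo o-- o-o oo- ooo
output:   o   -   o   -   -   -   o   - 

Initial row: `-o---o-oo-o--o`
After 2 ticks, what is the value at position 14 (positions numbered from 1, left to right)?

-o-o-o--o-o--o
-o-o-o--o-o--o
position 14 holds o

o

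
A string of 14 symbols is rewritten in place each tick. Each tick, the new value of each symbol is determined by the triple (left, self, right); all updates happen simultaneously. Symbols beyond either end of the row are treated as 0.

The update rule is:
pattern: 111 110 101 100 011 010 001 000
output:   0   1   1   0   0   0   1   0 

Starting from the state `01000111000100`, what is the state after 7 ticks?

tick 1: 10001001001000
tick 2: 00010010010000
tick 3: 00100100100000
tick 4: 01001001000000
tick 5: 10010010000000
tick 6: 00100100000000
tick 7: 01001000000000

01001000000000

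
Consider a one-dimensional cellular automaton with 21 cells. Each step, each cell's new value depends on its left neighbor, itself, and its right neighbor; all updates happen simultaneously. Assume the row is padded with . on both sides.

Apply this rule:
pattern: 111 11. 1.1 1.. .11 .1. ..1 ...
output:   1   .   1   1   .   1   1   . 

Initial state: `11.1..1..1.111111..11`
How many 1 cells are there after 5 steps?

15

..111111111.1111.11..
.1.1111111.1.11.1..1.
111.11111.111..111111
.1.1.111.1.1.11.1111.
11111.1.11111..1.11.1
count of 1: 15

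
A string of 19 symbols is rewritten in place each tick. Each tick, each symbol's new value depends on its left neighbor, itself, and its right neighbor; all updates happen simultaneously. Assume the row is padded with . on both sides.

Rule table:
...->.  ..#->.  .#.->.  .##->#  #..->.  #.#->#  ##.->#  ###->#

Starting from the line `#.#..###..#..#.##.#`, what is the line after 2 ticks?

.....###......####.

.#...###......####.
.....###......####.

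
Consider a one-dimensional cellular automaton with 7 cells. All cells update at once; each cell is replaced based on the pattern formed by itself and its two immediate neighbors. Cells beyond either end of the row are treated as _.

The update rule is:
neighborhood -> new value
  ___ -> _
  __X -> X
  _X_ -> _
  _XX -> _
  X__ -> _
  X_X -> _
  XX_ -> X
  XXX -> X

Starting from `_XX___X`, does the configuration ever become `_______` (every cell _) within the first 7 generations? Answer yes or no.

X_X__X_
____X__
___X___
__X____
_X_____
X______
_______
all cells are _ at generation 7

yes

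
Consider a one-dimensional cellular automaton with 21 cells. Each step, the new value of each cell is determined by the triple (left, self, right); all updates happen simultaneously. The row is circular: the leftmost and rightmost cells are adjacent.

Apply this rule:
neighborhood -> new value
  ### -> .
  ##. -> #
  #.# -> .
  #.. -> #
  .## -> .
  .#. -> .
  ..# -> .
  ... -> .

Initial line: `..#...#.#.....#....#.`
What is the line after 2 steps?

...#.....#.....#....#
#...#.....#.....#....

#...#.....#.....#....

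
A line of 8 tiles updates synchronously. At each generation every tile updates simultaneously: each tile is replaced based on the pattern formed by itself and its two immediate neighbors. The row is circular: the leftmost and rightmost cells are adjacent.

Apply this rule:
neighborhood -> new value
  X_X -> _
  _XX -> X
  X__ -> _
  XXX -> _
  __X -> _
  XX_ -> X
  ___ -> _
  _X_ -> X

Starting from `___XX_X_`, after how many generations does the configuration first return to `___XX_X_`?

1

generation 1: ___XX_X_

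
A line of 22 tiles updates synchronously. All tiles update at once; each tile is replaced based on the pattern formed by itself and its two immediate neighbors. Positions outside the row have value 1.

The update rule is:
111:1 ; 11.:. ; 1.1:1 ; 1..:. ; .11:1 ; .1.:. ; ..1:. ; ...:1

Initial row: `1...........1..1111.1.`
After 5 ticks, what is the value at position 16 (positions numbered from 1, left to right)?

1

tick 1: ..111111111....111.1.1
tick 2: ..11111111..11.11.1.11
tick 3: ..1111111...1.11.1.111
tick 4: ..111111..1..11.1.1111
tick 5: ..11111......1.1.11111
position 16 holds 1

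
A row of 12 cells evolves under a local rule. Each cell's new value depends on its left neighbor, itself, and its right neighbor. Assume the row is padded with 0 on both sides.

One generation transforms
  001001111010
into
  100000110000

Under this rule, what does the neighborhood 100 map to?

At position 3 the neighborhood is 100; the next row has 0 there.

0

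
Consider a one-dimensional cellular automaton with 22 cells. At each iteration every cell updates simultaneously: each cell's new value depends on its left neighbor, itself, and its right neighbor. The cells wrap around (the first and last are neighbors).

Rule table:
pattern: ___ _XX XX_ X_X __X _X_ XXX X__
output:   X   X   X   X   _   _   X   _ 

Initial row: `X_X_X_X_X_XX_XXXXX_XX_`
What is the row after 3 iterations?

_X_X_X_X_XXXXXXXXXXXXX
X_X_X_X_XXXXXXXXXXXXXX
XX_X_X_XXXXXXXXXXXXXXX

XX_X_X_XXXXXXXXXXXXXXX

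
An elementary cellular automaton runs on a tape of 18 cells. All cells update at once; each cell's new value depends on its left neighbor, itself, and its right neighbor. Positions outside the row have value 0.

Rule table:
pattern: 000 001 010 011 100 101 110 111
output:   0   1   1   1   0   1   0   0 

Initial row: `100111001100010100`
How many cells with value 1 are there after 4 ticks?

5

tick 1: 101100011000111100
tick 2: 111000110001100000
tick 3: 100001100011000000
tick 4: 100011000110000000
count of 1: 5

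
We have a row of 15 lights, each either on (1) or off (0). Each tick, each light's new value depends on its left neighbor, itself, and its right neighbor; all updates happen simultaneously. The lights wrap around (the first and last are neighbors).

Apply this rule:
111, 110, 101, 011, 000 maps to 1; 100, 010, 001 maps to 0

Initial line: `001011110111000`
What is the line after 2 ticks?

tick 1: 100111111111011
tick 2: 100111111111111

100111111111111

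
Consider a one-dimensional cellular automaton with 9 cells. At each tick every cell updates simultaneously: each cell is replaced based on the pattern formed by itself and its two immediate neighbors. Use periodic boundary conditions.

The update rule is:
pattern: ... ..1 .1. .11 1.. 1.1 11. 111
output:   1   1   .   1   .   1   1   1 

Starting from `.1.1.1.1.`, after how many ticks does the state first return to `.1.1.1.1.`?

1.1.1.1..
.1.1.1..1
1.1.1..1.
.1.1..1.1
1.1..1.1.
.1..1.1.1
1..1.1.1.
..1.1.1.1
.1.1.1.1.

9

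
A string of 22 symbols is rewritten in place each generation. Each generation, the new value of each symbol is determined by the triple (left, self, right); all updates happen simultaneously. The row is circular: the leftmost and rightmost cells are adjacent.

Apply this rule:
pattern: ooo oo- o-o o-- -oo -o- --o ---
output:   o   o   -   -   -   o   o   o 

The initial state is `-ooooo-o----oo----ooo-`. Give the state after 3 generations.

o-oooo-o-ooo-o-ooo-oo-
o--ooo-o--oo-o--oo--o-
o-o-oo-o-o-o-o-o-o-oo-

o-o-oo-o-o-o-o-o-o-oo-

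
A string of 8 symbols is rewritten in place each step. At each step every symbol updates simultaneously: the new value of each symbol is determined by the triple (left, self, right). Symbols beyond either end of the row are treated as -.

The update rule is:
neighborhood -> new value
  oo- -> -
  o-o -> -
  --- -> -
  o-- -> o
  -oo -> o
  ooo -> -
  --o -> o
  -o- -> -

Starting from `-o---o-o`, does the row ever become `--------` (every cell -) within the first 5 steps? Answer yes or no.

no

step 1: o-o-o---
step 2: -----o--
step 3: ----o-o-
step 4: ---o---o
step 5: --o-o-o-
step 5 is --o-o-o-, still not uniform -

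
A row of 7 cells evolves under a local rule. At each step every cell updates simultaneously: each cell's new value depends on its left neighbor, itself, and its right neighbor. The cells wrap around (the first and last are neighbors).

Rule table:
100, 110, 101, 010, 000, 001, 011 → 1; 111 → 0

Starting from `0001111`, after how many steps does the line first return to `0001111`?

1111001
0001111

2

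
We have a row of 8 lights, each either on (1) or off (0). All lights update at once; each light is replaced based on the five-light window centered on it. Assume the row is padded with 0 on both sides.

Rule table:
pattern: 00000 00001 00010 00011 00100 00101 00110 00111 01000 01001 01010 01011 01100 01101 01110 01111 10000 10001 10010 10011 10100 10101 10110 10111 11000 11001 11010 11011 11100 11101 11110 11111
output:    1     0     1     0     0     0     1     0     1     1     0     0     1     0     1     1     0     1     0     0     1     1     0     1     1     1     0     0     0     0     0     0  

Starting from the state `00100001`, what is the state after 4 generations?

10011010

generation 1: 01010010
generation 2: 10011001
generation 3: 01011100
generation 4: 10011010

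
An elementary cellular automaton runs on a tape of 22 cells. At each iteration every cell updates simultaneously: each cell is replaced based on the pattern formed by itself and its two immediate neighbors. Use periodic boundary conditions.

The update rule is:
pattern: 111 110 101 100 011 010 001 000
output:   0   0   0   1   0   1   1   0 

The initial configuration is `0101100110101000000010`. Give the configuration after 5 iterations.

1100000110001000000110

1100011000101100000111
0010100101100010001000
0110111100010111011100
1000000010110000000010
1100000110001000000110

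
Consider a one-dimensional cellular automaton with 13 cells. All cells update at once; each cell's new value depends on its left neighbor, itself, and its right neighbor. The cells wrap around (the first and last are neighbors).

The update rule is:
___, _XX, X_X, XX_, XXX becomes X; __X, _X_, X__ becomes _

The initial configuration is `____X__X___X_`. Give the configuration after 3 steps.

XXX______X___
XXX_XXXX___X_
XXXXXXXX_X__X

XXXXXXXX_X__X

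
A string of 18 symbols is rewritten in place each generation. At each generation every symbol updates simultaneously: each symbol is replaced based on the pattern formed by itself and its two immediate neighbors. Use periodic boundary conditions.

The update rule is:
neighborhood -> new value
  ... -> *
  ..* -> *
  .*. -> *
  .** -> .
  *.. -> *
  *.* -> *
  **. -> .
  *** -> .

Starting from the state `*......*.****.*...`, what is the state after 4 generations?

generation 1: *********....*****
generation 2: .........****.....
generation 3: *********....*****  (repeats generation 1; period 2)
generation 4: .........****.....

.........****.....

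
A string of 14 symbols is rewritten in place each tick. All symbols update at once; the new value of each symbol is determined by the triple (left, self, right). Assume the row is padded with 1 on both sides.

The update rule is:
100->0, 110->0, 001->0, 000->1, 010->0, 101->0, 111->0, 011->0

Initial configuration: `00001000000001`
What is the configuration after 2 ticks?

01100011111100
00001000000000

00001000000000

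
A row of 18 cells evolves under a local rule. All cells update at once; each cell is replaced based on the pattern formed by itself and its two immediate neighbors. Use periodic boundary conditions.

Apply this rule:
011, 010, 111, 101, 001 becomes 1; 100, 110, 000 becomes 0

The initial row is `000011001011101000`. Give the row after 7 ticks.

000110011111011000
001100111110110000
011001111101100000
110011111011000000
100111110110000001
001111101100000011
011111011000000110

011111011000000110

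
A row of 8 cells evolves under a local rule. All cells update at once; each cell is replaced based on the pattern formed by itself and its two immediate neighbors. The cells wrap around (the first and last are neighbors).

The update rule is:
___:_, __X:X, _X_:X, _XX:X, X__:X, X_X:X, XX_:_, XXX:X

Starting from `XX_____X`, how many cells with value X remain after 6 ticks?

tick 1: X_X___XX
tick 2: _XXX_XXX
tick 3: XXX_XXX_
tick 4: XX_XXX_X
tick 5: X_XXX_XX
tick 6: _XXX_XXX
count of X: 6

6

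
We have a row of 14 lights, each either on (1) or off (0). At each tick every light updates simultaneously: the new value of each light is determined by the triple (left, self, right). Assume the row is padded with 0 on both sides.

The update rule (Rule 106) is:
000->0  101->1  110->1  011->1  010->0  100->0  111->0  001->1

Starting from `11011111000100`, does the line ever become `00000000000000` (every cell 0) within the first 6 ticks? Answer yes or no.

no

11110001001000
10010010010000
00100100100000
01001001000000
10010010000000
00100100000000
tick 6 is 00100100000000, still not uniform 0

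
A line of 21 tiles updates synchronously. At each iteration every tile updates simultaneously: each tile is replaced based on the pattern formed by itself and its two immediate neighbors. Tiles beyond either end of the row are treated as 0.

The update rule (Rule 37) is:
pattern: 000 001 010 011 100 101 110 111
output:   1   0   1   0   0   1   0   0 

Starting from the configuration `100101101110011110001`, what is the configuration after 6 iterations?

110001111011111000001

100110010000000000101
100000010111111110111
101111011000000001000
110000100011111101011
000110101000000011100
110001111011111000001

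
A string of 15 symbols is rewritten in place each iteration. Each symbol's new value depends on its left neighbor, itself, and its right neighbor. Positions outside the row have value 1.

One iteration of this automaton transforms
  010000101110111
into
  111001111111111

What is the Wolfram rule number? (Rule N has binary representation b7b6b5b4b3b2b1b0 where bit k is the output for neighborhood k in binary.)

position 9: 111 → 1  (bit 7 = 1)
position 10: 110 → 1  (bit 6 = 1)
position 0: 101 → 1  (bit 5 = 1)
position 2: 100 → 1  (bit 4 = 1)
position 8: 011 → 1  (bit 3 = 1)
position 1: 010 → 1  (bit 2 = 1)
position 5: 001 → 1  (bit 1 = 1)
position 3: 000 → 0  (bit 0 = 0)
bits b7..b0 = 11111110 = 254

254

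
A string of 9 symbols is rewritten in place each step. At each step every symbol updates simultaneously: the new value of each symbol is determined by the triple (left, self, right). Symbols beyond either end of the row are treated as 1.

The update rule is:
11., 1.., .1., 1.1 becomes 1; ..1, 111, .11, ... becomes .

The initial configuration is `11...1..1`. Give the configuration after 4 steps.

.11..11..
1.11..11.
11.11..11
.11.11...

.11.11...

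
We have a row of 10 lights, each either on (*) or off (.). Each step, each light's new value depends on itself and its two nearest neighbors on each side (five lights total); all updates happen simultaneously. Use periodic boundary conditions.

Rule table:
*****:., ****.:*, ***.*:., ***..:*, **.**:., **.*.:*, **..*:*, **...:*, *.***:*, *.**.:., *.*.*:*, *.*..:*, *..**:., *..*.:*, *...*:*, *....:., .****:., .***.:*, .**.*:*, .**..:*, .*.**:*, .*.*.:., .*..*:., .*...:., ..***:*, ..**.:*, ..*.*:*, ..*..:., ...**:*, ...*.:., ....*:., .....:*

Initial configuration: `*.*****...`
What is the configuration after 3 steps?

***..****.
****.*.*..
*.*.**.*..

*.*.**.*..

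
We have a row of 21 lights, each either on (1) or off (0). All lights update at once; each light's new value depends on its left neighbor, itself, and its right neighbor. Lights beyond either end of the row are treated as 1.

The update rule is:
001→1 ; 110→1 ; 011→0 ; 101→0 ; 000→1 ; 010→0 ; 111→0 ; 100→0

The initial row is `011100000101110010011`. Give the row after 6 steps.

011000101110000101110

step 1: 000101111000010100100
step 2: 011000001011100001001
step 3: 001011110000101110010
step 4: 010000010111000010100
step 5: 000111100001011100001
step 6: 011000101110000101110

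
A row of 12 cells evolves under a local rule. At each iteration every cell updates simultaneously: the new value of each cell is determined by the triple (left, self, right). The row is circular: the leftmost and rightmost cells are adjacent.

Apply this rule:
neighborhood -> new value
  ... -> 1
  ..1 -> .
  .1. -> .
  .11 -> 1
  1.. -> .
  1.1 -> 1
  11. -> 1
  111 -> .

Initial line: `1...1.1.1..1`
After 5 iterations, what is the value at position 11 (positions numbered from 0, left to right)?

.

iteration 1: 1.1..1.1...1
iteration 2: 11....1..1.1
iteration 3: .1.11.....11
iteration 4: 1.111.111.11
iteration 5: 111.111.111.
position 11 holds .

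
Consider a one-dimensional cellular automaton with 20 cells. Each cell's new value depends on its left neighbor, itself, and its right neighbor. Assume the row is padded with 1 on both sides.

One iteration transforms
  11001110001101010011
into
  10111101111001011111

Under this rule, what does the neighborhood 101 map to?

At position 12 the neighborhood is 101; the next row has 0 there.

0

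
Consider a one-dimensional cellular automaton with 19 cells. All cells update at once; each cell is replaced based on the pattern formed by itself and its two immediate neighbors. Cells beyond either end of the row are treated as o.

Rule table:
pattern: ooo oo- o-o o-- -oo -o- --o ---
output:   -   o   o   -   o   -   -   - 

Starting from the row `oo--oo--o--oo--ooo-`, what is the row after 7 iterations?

o---oo-----oo------

iteration 1: -o--oo-----oo--o-oo
iteration 2: o---oo-----oo---oo-
iteration 3: o---oo-----oo---ooo
iteration 4: o---oo-----oo---o--
iteration 5: o---oo-----oo------
iteration 6: o---oo-----oo------  (fixed point — unchanged through iteration 7)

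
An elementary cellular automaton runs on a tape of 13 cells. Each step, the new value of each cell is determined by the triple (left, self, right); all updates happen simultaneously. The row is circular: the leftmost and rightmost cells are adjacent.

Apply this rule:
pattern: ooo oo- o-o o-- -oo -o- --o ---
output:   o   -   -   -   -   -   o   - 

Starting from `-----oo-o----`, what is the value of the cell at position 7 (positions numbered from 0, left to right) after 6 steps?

----o--------
---o---------
--o----------
-o-----------
o------------
------------o
position 7 holds -

-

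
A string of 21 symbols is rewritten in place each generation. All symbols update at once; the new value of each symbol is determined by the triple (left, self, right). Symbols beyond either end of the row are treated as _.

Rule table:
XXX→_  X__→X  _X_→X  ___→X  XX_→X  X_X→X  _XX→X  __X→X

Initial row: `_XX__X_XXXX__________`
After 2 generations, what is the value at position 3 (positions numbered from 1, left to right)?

_

XXXXXXXX__XXXXXXXXXXX
X______XXXX_________X
position 3 holds _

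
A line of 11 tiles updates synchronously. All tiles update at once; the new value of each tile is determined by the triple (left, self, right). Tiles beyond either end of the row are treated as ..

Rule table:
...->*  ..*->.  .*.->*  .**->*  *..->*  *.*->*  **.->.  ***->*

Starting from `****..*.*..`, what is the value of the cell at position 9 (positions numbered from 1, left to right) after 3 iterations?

***.*.*****
**.*******.
*.*******.*
position 9 holds *

*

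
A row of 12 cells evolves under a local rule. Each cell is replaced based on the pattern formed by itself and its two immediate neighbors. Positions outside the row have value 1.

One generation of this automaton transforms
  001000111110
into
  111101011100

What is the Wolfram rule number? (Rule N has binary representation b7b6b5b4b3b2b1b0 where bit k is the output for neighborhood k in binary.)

position 7: 111 → 1  (bit 7 = 1)
position 10: 110 → 0  (bit 6 = 0)
position 11: 101 → 0  (bit 5 = 0)
position 0: 100 → 1  (bit 4 = 1)
position 6: 011 → 0  (bit 3 = 0)
position 2: 010 → 1  (bit 2 = 1)
position 1: 001 → 1  (bit 1 = 1)
position 4: 000 → 0  (bit 0 = 0)
bits b7..b0 = 10010110 = 150

150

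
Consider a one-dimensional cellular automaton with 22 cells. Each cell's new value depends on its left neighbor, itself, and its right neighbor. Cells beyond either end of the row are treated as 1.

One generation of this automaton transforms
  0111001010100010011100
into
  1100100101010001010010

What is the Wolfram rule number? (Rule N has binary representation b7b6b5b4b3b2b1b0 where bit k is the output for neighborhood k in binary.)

position 2: 111 → 0  (bit 7 = 0)
position 3: 110 → 0  (bit 6 = 0)
position 0: 101 → 1  (bit 5 = 1)
position 4: 100 → 1  (bit 4 = 1)
position 1: 011 → 1  (bit 3 = 1)
position 6: 010 → 0  (bit 2 = 0)
position 5: 001 → 0  (bit 1 = 0)
position 12: 000 → 0  (bit 0 = 0)
bits b7..b0 = 00111000 = 56

56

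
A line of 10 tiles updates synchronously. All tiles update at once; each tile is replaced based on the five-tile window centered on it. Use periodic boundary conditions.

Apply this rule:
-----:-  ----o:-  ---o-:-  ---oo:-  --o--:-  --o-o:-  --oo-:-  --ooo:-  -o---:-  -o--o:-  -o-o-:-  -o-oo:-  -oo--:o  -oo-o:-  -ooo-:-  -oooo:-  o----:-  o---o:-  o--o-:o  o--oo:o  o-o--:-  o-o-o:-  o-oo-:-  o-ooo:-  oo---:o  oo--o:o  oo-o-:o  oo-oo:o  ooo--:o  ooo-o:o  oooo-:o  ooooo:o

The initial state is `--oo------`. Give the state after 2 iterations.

iteration 1: ---oo-----
iteration 2: ----oo----

----oo----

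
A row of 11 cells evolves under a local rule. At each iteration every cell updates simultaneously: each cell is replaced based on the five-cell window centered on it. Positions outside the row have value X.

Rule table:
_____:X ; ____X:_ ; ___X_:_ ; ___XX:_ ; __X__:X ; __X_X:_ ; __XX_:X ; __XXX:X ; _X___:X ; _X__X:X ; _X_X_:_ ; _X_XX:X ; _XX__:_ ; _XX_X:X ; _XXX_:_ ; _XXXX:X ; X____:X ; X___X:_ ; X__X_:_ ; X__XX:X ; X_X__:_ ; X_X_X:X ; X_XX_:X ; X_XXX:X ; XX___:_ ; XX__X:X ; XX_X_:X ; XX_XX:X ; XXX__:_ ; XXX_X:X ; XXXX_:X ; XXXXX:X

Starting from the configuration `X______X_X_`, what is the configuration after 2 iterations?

iteration 1: __XXX____XX
iteration 2: XXX___X__XX

XXX___X__XX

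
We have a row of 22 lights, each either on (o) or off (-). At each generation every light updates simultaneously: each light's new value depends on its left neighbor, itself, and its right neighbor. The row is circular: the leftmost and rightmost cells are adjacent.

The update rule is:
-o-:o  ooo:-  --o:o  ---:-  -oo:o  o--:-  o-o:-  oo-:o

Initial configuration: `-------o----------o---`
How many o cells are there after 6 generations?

generation 1: ------oo---------oo---
generation 2: -----ooo--------ooo---
generation 3: ----oo-o-------oo-o---
generation 4: ---ooo-o------ooo-o---
generation 5: --oo-o-o-----oo-o-o---
generation 6: -ooo-o-o----ooo-o-o---
count of o: 10

10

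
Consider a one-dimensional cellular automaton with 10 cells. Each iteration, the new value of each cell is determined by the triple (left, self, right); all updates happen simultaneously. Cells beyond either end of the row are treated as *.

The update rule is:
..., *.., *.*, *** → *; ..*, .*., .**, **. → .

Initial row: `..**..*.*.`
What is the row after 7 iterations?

iteration 1: *...*..*.*
iteration 2: .**..*..*.
iteration 3: *..*..*..*
iteration 4: .*..*..*..
iteration 5: *.*..*..*.
iteration 6: .*.*..*..*
iteration 7: *.*.*..*..

*.*.*..*..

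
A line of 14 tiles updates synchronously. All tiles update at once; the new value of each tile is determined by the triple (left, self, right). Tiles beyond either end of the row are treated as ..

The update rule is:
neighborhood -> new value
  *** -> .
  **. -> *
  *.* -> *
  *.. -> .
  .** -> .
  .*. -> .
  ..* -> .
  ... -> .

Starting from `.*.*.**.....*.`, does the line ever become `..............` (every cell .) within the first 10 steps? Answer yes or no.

yes

step 1: ..*.*.*.......
step 2: ...*.*........
step 3: ....*.........
step 4: ..............
all cells are . at step 4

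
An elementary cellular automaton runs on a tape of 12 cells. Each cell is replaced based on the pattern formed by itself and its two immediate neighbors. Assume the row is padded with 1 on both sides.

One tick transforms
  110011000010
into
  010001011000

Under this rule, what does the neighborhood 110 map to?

1

At position 1 the neighborhood is 110; the next row has 1 there.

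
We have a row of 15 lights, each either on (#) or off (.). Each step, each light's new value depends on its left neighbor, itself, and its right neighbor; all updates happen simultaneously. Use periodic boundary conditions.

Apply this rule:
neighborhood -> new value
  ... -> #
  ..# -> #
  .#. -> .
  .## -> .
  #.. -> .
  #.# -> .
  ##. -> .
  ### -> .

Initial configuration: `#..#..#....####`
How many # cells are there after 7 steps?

5

..#..#..###....
##..#..#....###
...#..#..###...
###..#..#....##
....#..#..###..
####..#..#....#
.....#..#..###.
count of #: 5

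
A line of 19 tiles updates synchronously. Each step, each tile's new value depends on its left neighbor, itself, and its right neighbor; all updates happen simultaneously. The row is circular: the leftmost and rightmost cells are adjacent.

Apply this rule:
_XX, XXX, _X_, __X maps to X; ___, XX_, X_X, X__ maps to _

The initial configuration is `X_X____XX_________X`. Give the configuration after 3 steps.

XX__XX_________XX__

__X___XX_________XX
_XX__XX_________XX_
XX__XX_________XX__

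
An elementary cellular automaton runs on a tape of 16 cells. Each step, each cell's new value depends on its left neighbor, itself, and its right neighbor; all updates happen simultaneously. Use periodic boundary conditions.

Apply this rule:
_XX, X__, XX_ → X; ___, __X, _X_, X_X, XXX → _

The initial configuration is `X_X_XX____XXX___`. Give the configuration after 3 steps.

______XXX___X_XX

____XXX___X_XX__
____X_XX____XXX_
______XXX___X_XX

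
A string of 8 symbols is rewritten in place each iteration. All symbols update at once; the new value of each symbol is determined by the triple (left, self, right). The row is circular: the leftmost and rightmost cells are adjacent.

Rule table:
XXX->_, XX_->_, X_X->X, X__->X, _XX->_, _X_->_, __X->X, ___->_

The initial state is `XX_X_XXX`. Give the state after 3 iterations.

X_X_X_X_

__X_X___
_X_X_X__
X_X_X_X_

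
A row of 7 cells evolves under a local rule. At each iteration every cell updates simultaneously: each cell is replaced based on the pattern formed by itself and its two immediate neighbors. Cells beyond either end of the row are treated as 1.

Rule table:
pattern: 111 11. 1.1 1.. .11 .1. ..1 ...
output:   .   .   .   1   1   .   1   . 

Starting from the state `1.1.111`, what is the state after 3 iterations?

.11..1.

....1..
1..1.11
.11..1.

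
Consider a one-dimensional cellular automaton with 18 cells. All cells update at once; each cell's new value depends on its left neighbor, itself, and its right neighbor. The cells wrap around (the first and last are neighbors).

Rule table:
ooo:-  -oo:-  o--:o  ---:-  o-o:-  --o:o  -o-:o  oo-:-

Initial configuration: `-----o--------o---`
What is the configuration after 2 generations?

----ooo------ooo--
---o---o----o---o-

---o---o----o---o-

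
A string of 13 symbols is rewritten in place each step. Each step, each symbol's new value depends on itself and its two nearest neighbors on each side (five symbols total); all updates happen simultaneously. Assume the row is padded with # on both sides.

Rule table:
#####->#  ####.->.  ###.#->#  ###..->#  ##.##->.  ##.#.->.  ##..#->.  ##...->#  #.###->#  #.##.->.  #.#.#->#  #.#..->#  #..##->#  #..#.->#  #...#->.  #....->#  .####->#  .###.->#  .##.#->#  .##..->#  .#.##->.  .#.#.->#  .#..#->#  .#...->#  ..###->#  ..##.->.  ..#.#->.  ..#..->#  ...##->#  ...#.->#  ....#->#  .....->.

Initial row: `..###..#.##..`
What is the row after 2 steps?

step 1: .####.#...#.#
step 2: .##.#.##.#..#

.##.#.##.#..#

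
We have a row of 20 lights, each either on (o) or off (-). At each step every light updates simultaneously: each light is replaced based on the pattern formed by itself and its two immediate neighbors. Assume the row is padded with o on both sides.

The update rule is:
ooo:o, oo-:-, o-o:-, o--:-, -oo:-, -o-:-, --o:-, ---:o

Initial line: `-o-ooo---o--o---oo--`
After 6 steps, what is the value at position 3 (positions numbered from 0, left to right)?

----o--o------o-----
-oo------oooo---ooo-
----oooo--oo--o--o--
-oo--oo-------------
--------ooooooooooo-
-oooooo--ooooooooo--
position 3 holds o

o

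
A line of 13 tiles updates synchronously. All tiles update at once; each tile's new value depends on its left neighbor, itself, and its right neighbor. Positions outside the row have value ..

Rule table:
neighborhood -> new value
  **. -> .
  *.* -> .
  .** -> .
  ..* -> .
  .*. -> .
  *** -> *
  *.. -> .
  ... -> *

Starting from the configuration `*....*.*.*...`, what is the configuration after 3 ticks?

..**.......**
*....*****...
..**..***..**

..**..***..**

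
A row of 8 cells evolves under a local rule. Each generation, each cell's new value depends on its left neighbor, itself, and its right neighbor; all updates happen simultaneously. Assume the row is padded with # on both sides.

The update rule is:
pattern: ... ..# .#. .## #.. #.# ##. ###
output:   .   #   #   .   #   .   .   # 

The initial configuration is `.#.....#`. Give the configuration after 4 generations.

generation 1: .##...#.
generation 2: ...#.##.
generation 3: #.##....
generation 4: ....#..#

....#..#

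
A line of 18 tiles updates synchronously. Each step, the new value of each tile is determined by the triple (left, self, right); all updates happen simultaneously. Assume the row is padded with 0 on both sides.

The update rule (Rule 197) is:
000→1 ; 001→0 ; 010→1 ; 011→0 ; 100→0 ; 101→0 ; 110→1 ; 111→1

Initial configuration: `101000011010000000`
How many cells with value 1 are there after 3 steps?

9

101011001010111111
101001001010011111
101001001010001111
count of 1: 9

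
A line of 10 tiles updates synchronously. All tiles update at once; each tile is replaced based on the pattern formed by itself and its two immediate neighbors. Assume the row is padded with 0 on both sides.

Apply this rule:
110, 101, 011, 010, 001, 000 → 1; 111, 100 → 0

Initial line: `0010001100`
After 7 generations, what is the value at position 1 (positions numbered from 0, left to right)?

1110111101
1011100111
1110101101
1011111111
1110000001
1010111111
1111100001
position 1 holds 1

1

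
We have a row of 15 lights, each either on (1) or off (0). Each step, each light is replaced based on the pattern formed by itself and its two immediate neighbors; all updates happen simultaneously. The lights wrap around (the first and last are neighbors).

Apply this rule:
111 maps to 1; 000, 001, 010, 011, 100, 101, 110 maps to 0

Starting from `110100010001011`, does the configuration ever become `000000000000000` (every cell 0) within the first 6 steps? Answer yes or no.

100000000000001
000000000000000
all cells are 0 at step 2

yes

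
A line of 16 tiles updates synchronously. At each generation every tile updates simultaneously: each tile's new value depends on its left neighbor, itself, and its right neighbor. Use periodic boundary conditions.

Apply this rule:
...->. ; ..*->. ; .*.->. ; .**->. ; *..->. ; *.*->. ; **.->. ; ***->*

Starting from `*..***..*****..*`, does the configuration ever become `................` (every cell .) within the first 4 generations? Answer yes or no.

yes

generation 1: ....*....***....
generation 2: ..........*.....
generation 3: ................
all cells are . at generation 3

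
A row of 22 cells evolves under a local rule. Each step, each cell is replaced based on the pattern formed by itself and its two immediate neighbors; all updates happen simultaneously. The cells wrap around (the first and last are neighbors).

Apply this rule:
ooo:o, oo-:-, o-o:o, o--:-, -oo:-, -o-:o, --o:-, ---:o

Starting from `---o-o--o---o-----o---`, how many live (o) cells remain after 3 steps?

14

oo-ooo--o-o-o-ooo-o-oo
o-o-o---oooooo-o-ooo-o
-oooo-o--oooo-ooo-o-o-
count of o: 14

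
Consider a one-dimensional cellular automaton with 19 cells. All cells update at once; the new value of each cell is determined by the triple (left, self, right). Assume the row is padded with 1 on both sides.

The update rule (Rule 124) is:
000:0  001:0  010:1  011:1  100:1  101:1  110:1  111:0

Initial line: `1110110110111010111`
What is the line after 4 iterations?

0011111111101111100
1010000000111000110
1111000000101100111
0001100000111110100

0001100000111110100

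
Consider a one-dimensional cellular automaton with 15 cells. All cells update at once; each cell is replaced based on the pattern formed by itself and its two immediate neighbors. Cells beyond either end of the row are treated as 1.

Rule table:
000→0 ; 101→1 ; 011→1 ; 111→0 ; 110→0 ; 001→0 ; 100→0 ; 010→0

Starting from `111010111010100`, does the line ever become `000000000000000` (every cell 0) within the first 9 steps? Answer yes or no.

yes

step 1: 000101100101000
step 2: 000011000010000
step 3: 000010000000000
step 4: 000000000000000
all cells are 0 at step 4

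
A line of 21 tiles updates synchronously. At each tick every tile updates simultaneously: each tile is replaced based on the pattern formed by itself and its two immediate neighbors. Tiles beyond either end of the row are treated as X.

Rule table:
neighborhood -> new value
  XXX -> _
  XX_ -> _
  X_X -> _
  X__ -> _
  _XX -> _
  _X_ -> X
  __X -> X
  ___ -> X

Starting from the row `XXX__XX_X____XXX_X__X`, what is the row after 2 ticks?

_XXXX_XXX_____XXXX_X_

____X___X_XXX____X_X_
_XXXX_XXX_____XXXX_X_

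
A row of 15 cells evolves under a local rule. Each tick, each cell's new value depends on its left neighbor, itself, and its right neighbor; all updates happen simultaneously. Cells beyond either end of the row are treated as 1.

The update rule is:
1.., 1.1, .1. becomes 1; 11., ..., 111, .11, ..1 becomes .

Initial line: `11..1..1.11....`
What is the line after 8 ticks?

..1.11.11..1...
1.11..1..1.11..
.1..1.11.11..1.
111.11..1..1.11
...1..1.11.11..
1..11.11..1..1.
.1...1..1.11.11
111..11.11..1..

111..11.11..1..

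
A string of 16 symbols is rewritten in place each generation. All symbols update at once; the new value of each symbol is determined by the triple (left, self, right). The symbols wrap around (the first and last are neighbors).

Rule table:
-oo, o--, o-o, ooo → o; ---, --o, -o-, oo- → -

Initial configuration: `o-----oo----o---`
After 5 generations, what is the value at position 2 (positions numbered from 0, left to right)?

-

generation 1: -o----o-o----o--
generation 2: --o----o-o----o-
generation 3: ---o----o-o----o
generation 4: o---o----o-o----
generation 5: -o---o----o-o---
position 2 holds -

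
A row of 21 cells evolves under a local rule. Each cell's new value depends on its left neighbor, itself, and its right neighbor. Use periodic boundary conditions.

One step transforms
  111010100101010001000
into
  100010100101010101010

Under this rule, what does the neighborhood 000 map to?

1

At position 15 the neighborhood is 000; the next row has 1 there.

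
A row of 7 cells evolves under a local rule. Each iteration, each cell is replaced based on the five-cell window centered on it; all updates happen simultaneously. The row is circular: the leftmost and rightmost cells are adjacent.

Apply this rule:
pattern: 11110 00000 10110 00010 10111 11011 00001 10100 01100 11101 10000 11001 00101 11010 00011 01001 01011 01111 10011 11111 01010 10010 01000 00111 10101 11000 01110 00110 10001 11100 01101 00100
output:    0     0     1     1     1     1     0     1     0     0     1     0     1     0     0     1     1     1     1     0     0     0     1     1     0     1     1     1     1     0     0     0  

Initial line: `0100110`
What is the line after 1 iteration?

0011100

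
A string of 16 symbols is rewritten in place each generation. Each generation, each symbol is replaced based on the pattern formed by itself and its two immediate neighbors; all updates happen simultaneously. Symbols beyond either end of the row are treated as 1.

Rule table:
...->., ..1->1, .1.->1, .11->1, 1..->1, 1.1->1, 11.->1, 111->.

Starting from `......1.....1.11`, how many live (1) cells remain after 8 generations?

10

1....111...1111.
11..11.11.11..11
.11111111111111.
11............11
.11..........11.
1111........1111
...11......11...
1.1111....1111.1
count of 1: 10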